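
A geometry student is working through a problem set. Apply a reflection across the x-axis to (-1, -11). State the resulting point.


Transformation: reflection
Original point: (-1, -11)
Rule for reflection over the x-axis: (x, y) -> (x, -y)
Apply: (-1, -11) -> (-1, 11)
(-1, 11)


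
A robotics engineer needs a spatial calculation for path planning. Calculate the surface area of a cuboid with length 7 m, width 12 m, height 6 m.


Shape: rectangular prism
l = 7 m, w = 12 m, h = 6 m
Formula: SA = 2(lw + lh + wh)
lw = 84, lh = 42, wh = 72
lw + lh + wh = 198
SA = 2 * 198
SA = 396
396 m^2


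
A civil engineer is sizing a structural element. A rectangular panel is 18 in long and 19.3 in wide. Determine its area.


Shape: rectangle
Length l = 18 in, Width w = 19.3 in
Formula: A = l * w
A = 18 * 19.3
A = 347.4
347.4 in^2


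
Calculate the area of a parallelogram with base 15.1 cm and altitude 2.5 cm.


Shape: parallelogram
Base b = 15.1 cm, Height h = 2.5 cm
Formula: A = b * h
A = 15.1 * 2.5
A = 37.75
37.75 cm^2


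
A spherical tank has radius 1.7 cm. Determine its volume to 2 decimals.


Shape: sphere
Radius r = 1.7 cm
Formula: V = (4/3) * pi * r^3
r^3 = 4.913
(4/3) * 4.913 = 6.550667
V = 6.550667 * pi
V = 20.58
20.58 cm^3


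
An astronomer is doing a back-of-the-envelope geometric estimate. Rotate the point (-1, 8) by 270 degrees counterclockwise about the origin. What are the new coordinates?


Transformation: rotation about the origin
Original point: (-1, 8)
Rule for 270 deg counterclockwise: (x, y) -> (y, -x)
Apply: (-1, 8) -> (8, 1)
(8, 1)


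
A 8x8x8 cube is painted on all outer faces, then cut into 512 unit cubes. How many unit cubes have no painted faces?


Large cube: 8 x 8 x 8, cut into unit cubes.
n = 8, so n - 2 = 6
Unpainted cubes form the interior (n - 2)^3 block.
(n - 2)^3 = 6^3 = 216
216 unit cubes


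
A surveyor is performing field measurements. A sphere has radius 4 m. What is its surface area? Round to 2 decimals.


Shape: sphere
Radius r = 4 m
Formula: SA = 4 * pi * r^2
r^2 = 16
SA = 4 * pi * 16
SA = 64 * pi
SA = 201.06
201.06 m^2


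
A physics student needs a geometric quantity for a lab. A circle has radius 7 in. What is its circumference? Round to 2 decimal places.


Shape: circle
Radius r = 7 in
Formula: C = 2 * pi * r
C = 2 * pi * 7
C = 14 * pi
C = 43.98
43.98 in


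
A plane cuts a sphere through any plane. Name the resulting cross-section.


Solid: sphere
Cutting plane: through any plane
Visualize the intersection of the plane with the solid's surface.
The boundary of the cut region is a circle.
circle


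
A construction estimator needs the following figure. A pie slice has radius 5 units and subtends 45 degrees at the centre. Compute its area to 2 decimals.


Shape: circular sector
Radius r = 5 units, Angle = 45 degrees
Formula: A = (angle/360) * pi * r^2
r^2 = 25
Fraction of circle = 45/360
A = (45/360) * pi * 25
A = 3.125 * pi
A = 9.82
9.82 units^2


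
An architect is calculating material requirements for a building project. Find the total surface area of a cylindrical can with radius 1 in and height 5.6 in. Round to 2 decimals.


Shape: closed cylinder
Radius r = 1 in, Height h = 5.6 in
Formula: SA = 2*pi*r^2 + 2*pi*r*h = 2*pi*r*(r + h)
r + h = 6.6
2 * r * (r + h) = 2 * 1 * 6.6 = 13.2
SA = 13.2 * pi
SA = 41.47
41.47 in^2


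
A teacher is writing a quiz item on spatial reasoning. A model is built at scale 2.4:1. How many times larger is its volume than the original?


Linear scale factor k = 2.4
Rule: under a linear scaling by k, volumes scale by k^3.
k^3 = 2.4 * 2.4 * 2.4
k^3 = 5.76 * 2.4
k^3 = 13.824
Volume scales by a factor of 13.824.
13.824 (dimensionless)


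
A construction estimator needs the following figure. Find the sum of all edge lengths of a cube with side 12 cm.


Shape: cube
Side s = 12 cm
A cube has 12 edges, all equal.
Formula: total edge length = 12 * s
Total = 12 * 12
Total = 144
144 cm


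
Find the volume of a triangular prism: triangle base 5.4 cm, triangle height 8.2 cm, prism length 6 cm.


Shape: triangular prism
Triangle base = 5.4 cm, triangle height = 8.2 cm, prism length L = 6 cm
Formula: V = (1/2 * b * h_tri) * L
Cross-section area = 0.5 * 5.4 * 8.2 = 22.14
V = 22.14 * 6
V = 132.84
132.84 cm^3


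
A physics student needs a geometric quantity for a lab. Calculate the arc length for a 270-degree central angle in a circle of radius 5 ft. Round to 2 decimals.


Shape: circular arc
Radius r = 5 ft, Angle = 270 degrees
Formula: L = (angle/360) * 2 * pi * r
2 * pi * r = 10 * pi
L = (270/360) * 10 * pi
L = 7.5 * pi
L = 23.56
23.56 ft


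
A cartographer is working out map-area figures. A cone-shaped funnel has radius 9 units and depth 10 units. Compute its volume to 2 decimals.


Shape: cone
Radius r = 9 units, Height h = 10 units
Formula: V = (1/3) * pi * r^2 * h
r^2 = 81
pi * r^2 * h = pi * 81 * 10 = 810 * pi
V = 810 * pi / 3
V = 848.23
848.23 units^3


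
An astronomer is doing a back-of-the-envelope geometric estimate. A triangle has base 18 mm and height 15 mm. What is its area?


Shape: triangle
Base b = 18 mm, Height h = 15 mm
Formula: A = (1/2) * b * h
A = 0.5 * 18 * 15
A = 0.5 * 270
A = 135
135 mm^2


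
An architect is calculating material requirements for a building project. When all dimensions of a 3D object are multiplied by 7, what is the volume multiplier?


Linear scale factor k = 7
Rule: under a linear scaling by k, volumes scale by k^3.
k^3 = 7 * 7 * 7
k^3 = 49 * 7
k^3 = 343
Volume scales by a factor of 343.
343 (dimensionless)


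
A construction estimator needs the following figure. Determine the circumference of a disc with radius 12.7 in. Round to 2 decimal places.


Shape: circle
Radius r = 12.7 in
Formula: C = 2 * pi * r
C = 2 * pi * 12.7
C = 25.4 * pi
C = 79.8
79.8 in


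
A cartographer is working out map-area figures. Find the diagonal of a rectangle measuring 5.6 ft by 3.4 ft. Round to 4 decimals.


Shape: rectangle (diagonal via Pythagoras)
Sides: 5.6 ft and 3.4 ft
Formula: d = sqrt(l^2 + w^2)
l^2 = 31.36, w^2 = 11.56
l^2 + w^2 = 42.92
d = sqrt(42.92)
d = 6.5513
6.5513 ft


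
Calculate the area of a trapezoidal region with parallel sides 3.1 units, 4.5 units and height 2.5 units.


Shape: trapezoid
Parallel sides a = 3.1 units, b = 4.5 units; Height h = 2.5 units
Formula: A = (a + b) * h / 2
a + b = 3.1 + 4.5 = 7.6
A = 7.6 * 2.5 / 2
A = 19 / 2
A = 9.5
9.5 units^2


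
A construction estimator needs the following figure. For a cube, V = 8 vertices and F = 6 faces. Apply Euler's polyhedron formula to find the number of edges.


Polyhedron: cube
Euler's formula for convex polyhedra: V - E + F = 2
Given: V = 8 vertices and F = 6 faces
Solve for E:
E = V + F - 2 = 8 + 6 - 2 = 12
12 edges


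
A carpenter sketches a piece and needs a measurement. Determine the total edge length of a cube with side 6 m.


Shape: cube
Side s = 6 m
A cube has 12 edges, all equal.
Formula: total edge length = 12 * s
Total = 12 * 6
Total = 72
72 m


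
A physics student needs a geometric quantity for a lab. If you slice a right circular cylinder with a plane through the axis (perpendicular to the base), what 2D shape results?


Solid: right circular cylinder
Cutting plane: through the axis (perpendicular to the base)
Visualize the intersection of the plane with the solid's surface.
The boundary of the cut region is a rectangle.
rectangle


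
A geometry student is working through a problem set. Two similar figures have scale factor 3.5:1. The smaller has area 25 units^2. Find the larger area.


Linear scale factor k = 3.5
Original area = 25 units^2
Rule: under a linear scaling by k, areas scale by k^2.
k^2 = 3.5^2 = 12.25
New area = 25 * 12.25
New area = 306.25
306.25 units^2


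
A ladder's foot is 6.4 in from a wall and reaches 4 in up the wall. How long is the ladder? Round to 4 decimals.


Shape: right triangle
Legs a = 6.4 in, b = 4 in
Formula: c = sqrt(a^2 + b^2)
a^2 = 40.96, b^2 = 16
a^2 + b^2 = 56.96
c = sqrt(56.96)
c = 7.5472
7.5472 in


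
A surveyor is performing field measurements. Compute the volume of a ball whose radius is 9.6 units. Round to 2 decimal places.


Shape: sphere
Radius r = 9.6 units
Formula: V = (4/3) * pi * r^3
r^3 = 884.736
(4/3) * 884.736 = 1179.648
V = 1179.648 * pi
V = 3705.97
3705.97 units^3


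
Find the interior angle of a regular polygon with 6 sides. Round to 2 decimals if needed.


Shape: regular hexagon (6 sides)
Formula: interior angle = (n - 2) * 180 / n
(n - 2) = 4
(n - 2) * 180 = 720
angle = 720 / 6
angle = 120
120 degrees


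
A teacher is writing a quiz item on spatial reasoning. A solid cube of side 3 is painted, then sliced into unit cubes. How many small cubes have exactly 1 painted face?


Large cube: 3 x 3 x 3, cut into unit cubes.
n = 3, so n - 2 = 1
Cubes with 1 painted face lie in the interior of each face.
A cube has 6 faces; each contributes (n - 2)^2 = 1 such cubes.
Count = 6 * 1 = 6
6 unit cubes


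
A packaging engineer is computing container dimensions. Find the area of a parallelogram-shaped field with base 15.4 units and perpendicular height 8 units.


Shape: parallelogram
Base b = 15.4 units, Height h = 8 units
Formula: A = b * h
A = 15.4 * 8
A = 123.2
123.2 units^2


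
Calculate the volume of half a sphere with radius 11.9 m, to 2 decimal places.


Shape: hemisphere (half of a sphere)
Radius r = 11.9 m
Formula: V = (1/2) * (4/3) * pi * r^3 = (2/3) * pi * r^3
r^3 = 1685.159
(2/3) * 1685.159 = 1123.439333
V = 1123.439333 * pi
V = 3529.39
3529.39 m^3


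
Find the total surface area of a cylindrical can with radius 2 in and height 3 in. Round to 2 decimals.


Shape: closed cylinder
Radius r = 2 in, Height h = 3 in
Formula: SA = 2*pi*r^2 + 2*pi*r*h = 2*pi*r*(r + h)
r + h = 5
2 * r * (r + h) = 2 * 2 * 5 = 20
SA = 20 * pi
SA = 62.83
62.83 in^2


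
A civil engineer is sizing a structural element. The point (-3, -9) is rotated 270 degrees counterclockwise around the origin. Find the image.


Transformation: rotation about the origin
Original point: (-3, -9)
Rule for 270 deg counterclockwise: (x, y) -> (y, -x)
Apply: (-3, -9) -> (-9, 3)
(-9, 3)


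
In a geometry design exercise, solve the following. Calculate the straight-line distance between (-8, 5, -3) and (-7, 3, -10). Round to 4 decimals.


3D distance between two points
P1 = (-8, 5, -3), P2 = (-7, 3, -10)
Formula: d = sqrt((x2-x1)^2 + (y2-y1)^2 + (z2-z1)^2)
dx = -7 - -8 = 1
dy = 3 - 5 = -2
dz = -10 - -3 = -7
dx^2 + dy^2 + dz^2 = 1 + 4 + 49 = 54
d = sqrt(54)
d = 7.3485
7.3485 units


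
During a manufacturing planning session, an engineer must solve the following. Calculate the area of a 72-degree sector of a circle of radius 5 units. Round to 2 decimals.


Shape: circular sector
Radius r = 5 units, Angle = 72 degrees
Formula: A = (angle/360) * pi * r^2
r^2 = 25
Fraction of circle = 72/360
A = (72/360) * pi * 25
A = 5 * pi
A = 15.71
15.71 units^2


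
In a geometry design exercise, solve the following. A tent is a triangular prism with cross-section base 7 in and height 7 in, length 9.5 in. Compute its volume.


Shape: triangular prism
Triangle base = 7 in, triangle height = 7 in, prism length L = 9.5 in
Formula: V = (1/2 * b * h_tri) * L
Cross-section area = 0.5 * 7 * 7 = 24.5
V = 24.5 * 9.5
V = 232.75
232.75 in^3


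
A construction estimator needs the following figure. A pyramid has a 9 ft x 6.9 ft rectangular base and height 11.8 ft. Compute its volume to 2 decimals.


Shape: rectangular pyramid
Base: 9 ft x 6.9 ft, Height h = 11.8 ft
Formula: V = (1/3) * base_area * h
base_area = 9 * 6.9 = 62.1
base_area * h = 62.1 * 11.8 = 732.78
V = 732.78 / 3
V = 244.26
244.26 ft^3


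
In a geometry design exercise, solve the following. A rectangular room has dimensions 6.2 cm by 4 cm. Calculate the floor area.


Shape: rectangle
Length l = 6.2 cm, Width w = 4 cm
Formula: A = l * w
A = 6.2 * 4
A = 24.8
24.8 cm^2


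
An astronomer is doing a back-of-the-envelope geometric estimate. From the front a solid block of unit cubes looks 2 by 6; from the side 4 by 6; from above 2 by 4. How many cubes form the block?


Orthographic views of a solid rectangular block:
Front view 2 x 6 -> length = 2, height = 6
Side view 4 x 6 -> width = 4, height = 6 (consistent)
Top view 2 x 4 -> confirms length = 2, width = 4
The block is 2 x 4 x 6.
Total unit cubes = 2 * 4 * 6 = 48
48 unit cubes


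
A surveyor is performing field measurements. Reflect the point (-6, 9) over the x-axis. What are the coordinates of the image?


Transformation: reflection
Original point: (-6, 9)
Rule for reflection over the x-axis: (x, y) -> (x, -y)
Apply: (-6, 9) -> (-6, -9)
(-6, -9)


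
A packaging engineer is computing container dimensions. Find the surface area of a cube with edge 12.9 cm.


Shape: cube
Side s = 12.9 cm
A cube has 6 square faces.
Formula: SA = 6 * s^2
s^2 = 166.41
SA = 6 * 166.41
SA = 998.46
998.46 cm^2


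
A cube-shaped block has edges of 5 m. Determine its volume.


Shape: cube
Side s = 5 m
Formula: V = s^3
V = 5 * 5 * 5
V = 25 * 5
V = 125
125 m^3


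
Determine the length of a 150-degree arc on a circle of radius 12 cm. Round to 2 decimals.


Shape: circular arc
Radius r = 12 cm, Angle = 150 degrees
Formula: L = (angle/360) * 2 * pi * r
2 * pi * r = 24 * pi
L = (150/360) * 24 * pi
L = 10 * pi
L = 31.42
31.42 cm


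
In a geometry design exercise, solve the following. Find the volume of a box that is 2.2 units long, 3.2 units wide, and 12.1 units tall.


Shape: rectangular prism
l = 2.2 units, w = 3.2 units, h = 12.1 units
Formula: V = l * w * h
V = 2.2 * 3.2 * 12.1
V = 7.04 * 12.1
V = 85.184
85.184 units^3


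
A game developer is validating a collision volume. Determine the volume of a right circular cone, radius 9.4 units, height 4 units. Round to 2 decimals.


Shape: cone
Radius r = 9.4 units, Height h = 4 units
Formula: V = (1/3) * pi * r^2 * h
r^2 = 88.36
pi * r^2 * h = pi * 88.36 * 4 = 353.44 * pi
V = 353.44 * pi / 3
V = 370.12
370.12 units^3


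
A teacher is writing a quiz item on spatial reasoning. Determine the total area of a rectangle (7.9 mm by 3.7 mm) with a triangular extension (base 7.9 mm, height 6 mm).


Composite shape: rectangle + triangle
Rectangle area = 7.9 * 3.7 = 29.23
Triangle area = 0.5 * 7.9 * 6 = 23.7
Total = 29.23 + 23.7
Total = 52.93
52.93 mm^2


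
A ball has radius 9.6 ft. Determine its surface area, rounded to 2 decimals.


Shape: sphere
Radius r = 9.6 ft
Formula: SA = 4 * pi * r^2
r^2 = 92.16
SA = 4 * pi * 92.16
SA = 368.64 * pi
SA = 1158.12
1158.12 ft^2


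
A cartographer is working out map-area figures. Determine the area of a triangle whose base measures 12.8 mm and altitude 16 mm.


Shape: triangle
Base b = 12.8 mm, Height h = 16 mm
Formula: A = (1/2) * b * h
A = 0.5 * 12.8 * 16
A = 0.5 * 204.8
A = 102.4
102.4 mm^2


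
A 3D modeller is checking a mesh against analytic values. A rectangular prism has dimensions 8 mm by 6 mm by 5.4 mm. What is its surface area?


Shape: rectangular prism
l = 8 mm, w = 6 mm, h = 5.4 mm
Formula: SA = 2(lw + lh + wh)
lw = 48, lh = 43.2, wh = 32.4
lw + lh + wh = 123.6
SA = 2 * 123.6
SA = 247.2
247.2 mm^2


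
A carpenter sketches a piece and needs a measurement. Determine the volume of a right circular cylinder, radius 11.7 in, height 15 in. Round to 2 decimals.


Shape: cylinder
Radius r = 11.7 in, Height h = 15 in
Formula: V = pi * r^2 * h
r^2 = 136.89
V = pi * 136.89 * 15
V = 2053.35 * pi
V = 6450.79
6450.79 in^3


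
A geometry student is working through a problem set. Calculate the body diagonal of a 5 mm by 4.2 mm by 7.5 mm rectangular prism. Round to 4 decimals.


Shape: rectangular box (space diagonal)
l = 5 mm, w = 4.2 mm, h = 7.5 mm
Visualize: the diagonal of the base, then a right triangle with that diagonal and the height.
Formula: d = sqrt(l^2 + w^2 + h^2)
l^2 + w^2 + h^2 = 25 + 17.64 + 56.25 = 98.89
d = sqrt(98.89)
d = 9.9443
9.9443 mm


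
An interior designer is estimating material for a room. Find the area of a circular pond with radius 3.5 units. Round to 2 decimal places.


Shape: circle
Radius r = 3.5 units
Formula: A = pi * r^2
r^2 = 3.5^2 = 12.25
A = pi * 12.25
A = 38.48
38.48 units^2


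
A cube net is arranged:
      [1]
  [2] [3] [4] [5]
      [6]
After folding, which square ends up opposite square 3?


Net: cross layout. Take square 3 as the base (bottom).
Fold the four squares in the horizontal row up around 3: 2 -> left, 4 -> right, 5 wraps to the top.
Fold 1 and 6 up from 3: 1 -> back, 6 -> front.
Opposite pairs are therefore: (1, 6), (2, 4), (3, 5).
Face 3 is opposite face 5.
face 5


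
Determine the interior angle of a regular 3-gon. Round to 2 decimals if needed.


Shape: regular triangle (3 sides)
Formula: interior angle = (n - 2) * 180 / n
(n - 2) = 1
(n - 2) * 180 = 180
angle = 180 / 3
angle = 60
60 degrees


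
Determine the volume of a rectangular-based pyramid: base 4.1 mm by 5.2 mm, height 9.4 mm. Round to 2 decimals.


Shape: rectangular pyramid
Base: 4.1 mm x 5.2 mm, Height h = 9.4 mm
Formula: V = (1/3) * base_area * h
base_area = 4.1 * 5.2 = 21.32
base_area * h = 21.32 * 9.4 = 200.408
V = 200.408 / 3
V = 66.8
66.8 mm^3


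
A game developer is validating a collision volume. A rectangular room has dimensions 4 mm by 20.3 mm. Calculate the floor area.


Shape: rectangle
Length l = 4 mm, Width w = 20.3 mm
Formula: A = l * w
A = 4 * 20.3
A = 81.2
81.2 mm^2


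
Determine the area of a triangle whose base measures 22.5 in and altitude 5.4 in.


Shape: triangle
Base b = 22.5 in, Height h = 5.4 in
Formula: A = (1/2) * b * h
A = 0.5 * 22.5 * 5.4
A = 0.5 * 121.5
A = 60.75
60.75 in^2


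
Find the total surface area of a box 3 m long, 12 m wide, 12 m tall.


Shape: rectangular prism
l = 3 m, w = 12 m, h = 12 m
Formula: SA = 2(lw + lh + wh)
lw = 36, lh = 36, wh = 144
lw + lh + wh = 216
SA = 2 * 216
SA = 432
432 m^2


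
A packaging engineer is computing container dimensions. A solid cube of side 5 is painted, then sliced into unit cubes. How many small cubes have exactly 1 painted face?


Large cube: 5 x 5 x 5, cut into unit cubes.
n = 5, so n - 2 = 3
Cubes with 1 painted face lie in the interior of each face.
A cube has 6 faces; each contributes (n - 2)^2 = 9 such cubes.
Count = 6 * 9 = 54
54 unit cubes


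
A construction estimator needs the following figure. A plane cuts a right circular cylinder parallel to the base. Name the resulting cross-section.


Solid: right circular cylinder
Cutting plane: parallel to the base
Visualize the intersection of the plane with the solid's surface.
The boundary of the cut region is a circle.
circle


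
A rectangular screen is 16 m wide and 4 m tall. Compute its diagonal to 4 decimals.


Shape: rectangle (diagonal via Pythagoras)
Sides: 16 m and 4 m
Formula: d = sqrt(l^2 + w^2)
l^2 = 256, w^2 = 16
l^2 + w^2 = 272
d = sqrt(272)
d = 16.4924
16.4924 m


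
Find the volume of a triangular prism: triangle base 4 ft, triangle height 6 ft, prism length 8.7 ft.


Shape: triangular prism
Triangle base = 4 ft, triangle height = 6 ft, prism length L = 8.7 ft
Formula: V = (1/2 * b * h_tri) * L
Cross-section area = 0.5 * 4 * 6 = 12
V = 12 * 8.7
V = 104.4
104.4 ft^3


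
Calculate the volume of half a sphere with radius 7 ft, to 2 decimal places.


Shape: hemisphere (half of a sphere)
Radius r = 7 ft
Formula: V = (1/2) * (4/3) * pi * r^3 = (2/3) * pi * r^3
r^3 = 343
(2/3) * 343 = 228.666667
V = 228.666667 * pi
V = 718.38
718.38 ft^3


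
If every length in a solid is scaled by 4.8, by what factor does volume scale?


Linear scale factor k = 4.8
Rule: under a linear scaling by k, volumes scale by k^3.
k^3 = 4.8 * 4.8 * 4.8
k^3 = 23.04 * 4.8
k^3 = 110.592
Volume scales by a factor of 110.592.
110.592 (dimensionless)


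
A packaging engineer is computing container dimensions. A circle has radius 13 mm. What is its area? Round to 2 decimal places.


Shape: circle
Radius r = 13 mm
Formula: A = pi * r^2
r^2 = 13^2 = 169
A = pi * 169
A = 530.93
530.93 mm^2


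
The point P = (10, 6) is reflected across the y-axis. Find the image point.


Transformation: reflection
Original point: (10, 6)
Rule for reflection over the y-axis: (x, y) -> (-x, y)
Apply: (10, 6) -> (-10, 6)
(-10, 6)


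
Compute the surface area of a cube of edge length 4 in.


Shape: cube
Side s = 4 in
A cube has 6 square faces.
Formula: SA = 6 * s^2
s^2 = 16
SA = 6 * 16
SA = 96
96 in^2


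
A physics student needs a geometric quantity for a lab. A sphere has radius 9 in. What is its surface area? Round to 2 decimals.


Shape: sphere
Radius r = 9 in
Formula: SA = 4 * pi * r^2
r^2 = 81
SA = 4 * pi * 81
SA = 324 * pi
SA = 1017.88
1017.88 in^2


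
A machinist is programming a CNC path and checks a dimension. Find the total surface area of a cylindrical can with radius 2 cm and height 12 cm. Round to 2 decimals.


Shape: closed cylinder
Radius r = 2 cm, Height h = 12 cm
Formula: SA = 2*pi*r^2 + 2*pi*r*h = 2*pi*r*(r + h)
r + h = 14
2 * r * (r + h) = 2 * 2 * 14 = 56
SA = 56 * pi
SA = 175.93
175.93 cm^2


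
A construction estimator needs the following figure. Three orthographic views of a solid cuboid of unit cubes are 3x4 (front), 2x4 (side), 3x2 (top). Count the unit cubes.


Orthographic views of a solid rectangular block:
Front view 3 x 4 -> length = 3, height = 4
Side view 2 x 4 -> width = 2, height = 4 (consistent)
Top view 3 x 2 -> confirms length = 3, width = 2
The block is 3 x 2 x 4.
Total unit cubes = 3 * 2 * 4 = 24
24 unit cubes


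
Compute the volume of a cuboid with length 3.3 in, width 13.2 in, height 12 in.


Shape: rectangular prism
l = 3.3 in, w = 13.2 in, h = 12 in
Formula: V = l * w * h
V = 3.3 * 13.2 * 12
V = 43.56 * 12
V = 522.72
522.72 in^3


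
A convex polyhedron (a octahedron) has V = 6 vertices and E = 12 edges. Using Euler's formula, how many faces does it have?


Polyhedron: octahedron
Euler's formula for convex polyhedra: V - E + F = 2
Given: V = 6 vertices and E = 12 edges
Solve for F:
F = 2 + E - V = 2 + 12 - 6 = 8
8 faces


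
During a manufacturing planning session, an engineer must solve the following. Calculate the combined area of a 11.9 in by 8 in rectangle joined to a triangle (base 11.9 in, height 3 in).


Composite shape: rectangle + triangle
Rectangle area = 11.9 * 8 = 95.2
Triangle area = 0.5 * 11.9 * 3 = 17.85
Total = 95.2 + 17.85
Total = 113.05
113.05 in^2


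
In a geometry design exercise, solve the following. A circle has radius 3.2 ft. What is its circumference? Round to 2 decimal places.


Shape: circle
Radius r = 3.2 ft
Formula: C = 2 * pi * r
C = 2 * pi * 3.2
C = 6.4 * pi
C = 20.11
20.11 ft


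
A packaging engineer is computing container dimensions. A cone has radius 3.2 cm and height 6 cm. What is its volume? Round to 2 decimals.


Shape: cone
Radius r = 3.2 cm, Height h = 6 cm
Formula: V = (1/3) * pi * r^2 * h
r^2 = 10.24
pi * r^2 * h = pi * 10.24 * 6 = 61.44 * pi
V = 61.44 * pi / 3
V = 64.34
64.34 cm^3


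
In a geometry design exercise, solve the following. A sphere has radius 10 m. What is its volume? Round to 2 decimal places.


Shape: sphere
Radius r = 10 m
Formula: V = (4/3) * pi * r^3
r^3 = 1000
(4/3) * 1000 = 1333.333333
V = 1333.333333 * pi
V = 4188.79
4188.79 m^3


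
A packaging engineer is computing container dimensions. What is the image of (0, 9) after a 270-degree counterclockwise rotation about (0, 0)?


Transformation: rotation about the origin
Original point: (0, 9)
Rule for 270 deg counterclockwise: (x, y) -> (y, -x)
Apply: (0, 9) -> (9, 0)
(9, 0)


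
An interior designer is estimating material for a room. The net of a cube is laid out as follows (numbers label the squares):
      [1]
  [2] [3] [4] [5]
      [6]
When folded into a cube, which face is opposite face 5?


Net: cross layout. Take square 3 as the base (bottom).
Fold the four squares in the horizontal row up around 3: 2 -> left, 4 -> right, 5 wraps to the top.
Fold 1 and 6 up from 3: 1 -> back, 6 -> front.
Opposite pairs are therefore: (1, 6), (2, 4), (3, 5).
Face 5 is opposite face 3.
face 3


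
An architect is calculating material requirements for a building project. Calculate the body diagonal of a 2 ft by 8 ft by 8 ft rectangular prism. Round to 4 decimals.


Shape: rectangular box (space diagonal)
l = 2 ft, w = 8 ft, h = 8 ft
Visualize: the diagonal of the base, then a right triangle with that diagonal and the height.
Formula: d = sqrt(l^2 + w^2 + h^2)
l^2 + w^2 + h^2 = 4 + 64 + 64 = 132
d = sqrt(132)
d = 11.4891
11.4891 ft


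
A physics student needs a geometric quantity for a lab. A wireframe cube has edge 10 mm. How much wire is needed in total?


Shape: cube
Side s = 10 mm
A cube has 12 edges, all equal.
Formula: total edge length = 12 * s
Total = 12 * 10
Total = 120
120 mm


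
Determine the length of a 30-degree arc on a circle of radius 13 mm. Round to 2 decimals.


Shape: circular arc
Radius r = 13 mm, Angle = 30 degrees
Formula: L = (angle/360) * 2 * pi * r
2 * pi * r = 26 * pi
L = (30/360) * 26 * pi
L = 2.166667 * pi
L = 6.81
6.81 mm


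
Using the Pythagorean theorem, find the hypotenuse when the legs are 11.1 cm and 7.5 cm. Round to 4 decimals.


Shape: right triangle
Legs a = 11.1 cm, b = 7.5 cm
Formula: c = sqrt(a^2 + b^2)
a^2 = 123.21, b^2 = 56.25
a^2 + b^2 = 179.46
c = sqrt(179.46)
c = 13.3963
13.3963 cm


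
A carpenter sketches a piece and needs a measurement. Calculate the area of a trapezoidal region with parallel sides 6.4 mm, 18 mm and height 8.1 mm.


Shape: trapezoid
Parallel sides a = 6.4 mm, b = 18 mm; Height h = 8.1 mm
Formula: A = (a + b) * h / 2
a + b = 6.4 + 18 = 24.4
A = 24.4 * 8.1 / 2
A = 197.64 / 2
A = 98.82
98.82 mm^2


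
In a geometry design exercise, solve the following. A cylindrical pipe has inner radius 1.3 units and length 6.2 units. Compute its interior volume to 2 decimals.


Shape: cylinder
Radius r = 1.3 units, Height h = 6.2 units
Formula: V = pi * r^2 * h
r^2 = 1.69
V = pi * 1.69 * 6.2
V = 10.478 * pi
V = 32.92
32.92 units^3


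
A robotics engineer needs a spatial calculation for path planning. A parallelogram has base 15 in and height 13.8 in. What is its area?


Shape: parallelogram
Base b = 15 in, Height h = 13.8 in
Formula: A = b * h
A = 15 * 13.8
A = 207
207 in^2


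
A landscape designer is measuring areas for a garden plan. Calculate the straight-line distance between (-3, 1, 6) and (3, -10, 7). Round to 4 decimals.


3D distance between two points
P1 = (-3, 1, 6), P2 = (3, -10, 7)
Formula: d = sqrt((x2-x1)^2 + (y2-y1)^2 + (z2-z1)^2)
dx = 3 - -3 = 6
dy = -10 - 1 = -11
dz = 7 - 6 = 1
dx^2 + dy^2 + dz^2 = 36 + 121 + 1 = 158
d = sqrt(158)
d = 12.5698
12.5698 units


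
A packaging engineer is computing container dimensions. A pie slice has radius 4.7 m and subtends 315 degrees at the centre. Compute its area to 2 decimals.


Shape: circular sector
Radius r = 4.7 m, Angle = 315 degrees
Formula: A = (angle/360) * pi * r^2
r^2 = 22.09
Fraction of circle = 315/360
A = (315/360) * pi * 22.09
A = 19.32875 * pi
A = 60.72
60.72 m^2


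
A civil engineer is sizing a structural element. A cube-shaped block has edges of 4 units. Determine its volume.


Shape: cube
Side s = 4 units
Formula: V = s^3
V = 4 * 4 * 4
V = 16 * 4
V = 64
64 units^3


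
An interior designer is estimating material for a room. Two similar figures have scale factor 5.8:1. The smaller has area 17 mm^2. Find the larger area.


Linear scale factor k = 5.8
Original area = 17 mm^2
Rule: under a linear scaling by k, areas scale by k^2.
k^2 = 5.8^2 = 33.64
New area = 17 * 33.64
New area = 571.88
571.88 mm^2


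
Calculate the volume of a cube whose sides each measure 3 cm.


Shape: cube
Side s = 3 cm
Formula: V = s^3
V = 3 * 3 * 3
V = 9 * 3
V = 27
27 cm^3


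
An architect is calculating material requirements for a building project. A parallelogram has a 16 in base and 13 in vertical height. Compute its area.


Shape: parallelogram
Base b = 16 in, Height h = 13 in
Formula: A = b * h
A = 16 * 13
A = 208
208 in^2


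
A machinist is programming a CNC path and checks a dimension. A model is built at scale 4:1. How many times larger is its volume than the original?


Linear scale factor k = 4
Rule: under a linear scaling by k, volumes scale by k^3.
k^3 = 4 * 4 * 4
k^3 = 16 * 4
k^3 = 64
Volume scales by a factor of 64.
64 (dimensionless)


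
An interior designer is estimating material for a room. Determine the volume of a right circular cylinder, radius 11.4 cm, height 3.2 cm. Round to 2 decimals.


Shape: cylinder
Radius r = 11.4 cm, Height h = 3.2 cm
Formula: V = pi * r^2 * h
r^2 = 129.96
V = pi * 129.96 * 3.2
V = 415.872 * pi
V = 1306.5
1306.5 cm^3


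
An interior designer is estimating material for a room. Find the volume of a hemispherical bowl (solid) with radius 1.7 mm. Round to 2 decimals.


Shape: hemisphere (half of a sphere)
Radius r = 1.7 mm
Formula: V = (1/2) * (4/3) * pi * r^3 = (2/3) * pi * r^3
r^3 = 4.913
(2/3) * 4.913 = 3.275333
V = 3.275333 * pi
V = 10.29
10.29 mm^3


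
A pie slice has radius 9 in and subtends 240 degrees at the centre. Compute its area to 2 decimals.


Shape: circular sector
Radius r = 9 in, Angle = 240 degrees
Formula: A = (angle/360) * pi * r^2
r^2 = 81
Fraction of circle = 240/360
A = (240/360) * pi * 81
A = 54 * pi
A = 169.65
169.65 in^2


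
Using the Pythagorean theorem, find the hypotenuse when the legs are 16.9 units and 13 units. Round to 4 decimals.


Shape: right triangle
Legs a = 16.9 units, b = 13 units
Formula: c = sqrt(a^2 + b^2)
a^2 = 285.61, b^2 = 169
a^2 + b^2 = 454.61
c = sqrt(454.61)
c = 21.3216
21.3216 units


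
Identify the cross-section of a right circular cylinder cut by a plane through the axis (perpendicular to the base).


Solid: right circular cylinder
Cutting plane: through the axis (perpendicular to the base)
Visualize the intersection of the plane with the solid's surface.
The boundary of the cut region is a rectangle.
rectangle


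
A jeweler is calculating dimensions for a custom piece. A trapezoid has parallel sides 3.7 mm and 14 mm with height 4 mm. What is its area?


Shape: trapezoid
Parallel sides a = 3.7 mm, b = 14 mm; Height h = 4 mm
Formula: A = (a + b) * h / 2
a + b = 3.7 + 14 = 17.7
A = 17.7 * 4 / 2
A = 70.8 / 2
A = 35.4
35.4 mm^2


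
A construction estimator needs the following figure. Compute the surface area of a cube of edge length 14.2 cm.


Shape: cube
Side s = 14.2 cm
A cube has 6 square faces.
Formula: SA = 6 * s^2
s^2 = 201.64
SA = 6 * 201.64
SA = 1209.84
1209.84 cm^2


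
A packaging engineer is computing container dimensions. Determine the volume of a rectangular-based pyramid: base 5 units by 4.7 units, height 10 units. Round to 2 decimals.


Shape: rectangular pyramid
Base: 5 units x 4.7 units, Height h = 10 units
Formula: V = (1/3) * base_area * h
base_area = 5 * 4.7 = 23.5
base_area * h = 23.5 * 10 = 235
V = 235 / 3
V = 78.33
78.33 units^3


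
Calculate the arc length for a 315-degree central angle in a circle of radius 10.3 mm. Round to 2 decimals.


Shape: circular arc
Radius r = 10.3 mm, Angle = 315 degrees
Formula: L = (angle/360) * 2 * pi * r
2 * pi * r = 20.6 * pi
L = (315/360) * 20.6 * pi
L = 18.025 * pi
L = 56.63
56.63 mm


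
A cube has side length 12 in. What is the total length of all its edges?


Shape: cube
Side s = 12 in
A cube has 12 edges, all equal.
Formula: total edge length = 12 * s
Total = 12 * 12
Total = 144
144 in


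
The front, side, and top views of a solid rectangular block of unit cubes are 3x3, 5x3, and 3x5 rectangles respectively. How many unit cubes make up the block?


Orthographic views of a solid rectangular block:
Front view 3 x 3 -> length = 3, height = 3
Side view 5 x 3 -> width = 5, height = 3 (consistent)
Top view 3 x 5 -> confirms length = 3, width = 5
The block is 3 x 5 x 3.
Total unit cubes = 3 * 5 * 3 = 45
45 unit cubes


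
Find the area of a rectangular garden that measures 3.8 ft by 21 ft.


Shape: rectangle
Length l = 3.8 ft, Width w = 21 ft
Formula: A = l * w
A = 3.8 * 21
A = 79.8
79.8 ft^2


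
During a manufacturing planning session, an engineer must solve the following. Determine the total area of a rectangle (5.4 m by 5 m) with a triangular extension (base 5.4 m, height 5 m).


Composite shape: rectangle + triangle
Rectangle area = 5.4 * 5 = 27
Triangle area = 0.5 * 5.4 * 5 = 13.5
Total = 27 + 13.5
Total = 40.5
40.5 m^2


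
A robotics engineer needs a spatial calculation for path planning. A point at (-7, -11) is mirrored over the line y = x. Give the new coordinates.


Transformation: reflection
Original point: (-7, -11)
Rule for reflection over y = x: (x, y) -> (y, x)
Apply: (-7, -11) -> (-11, -7)
(-11, -7)


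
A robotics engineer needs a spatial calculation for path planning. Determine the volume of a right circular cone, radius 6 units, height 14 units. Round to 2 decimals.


Shape: cone
Radius r = 6 units, Height h = 14 units
Formula: V = (1/3) * pi * r^2 * h
r^2 = 36
pi * r^2 * h = pi * 36 * 14 = 504 * pi
V = 504 * pi / 3
V = 527.79
527.79 units^3


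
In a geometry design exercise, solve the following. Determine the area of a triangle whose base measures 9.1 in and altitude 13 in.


Shape: triangle
Base b = 9.1 in, Height h = 13 in
Formula: A = (1/2) * b * h
A = 0.5 * 9.1 * 13
A = 0.5 * 118.3
A = 59.15
59.15 in^2


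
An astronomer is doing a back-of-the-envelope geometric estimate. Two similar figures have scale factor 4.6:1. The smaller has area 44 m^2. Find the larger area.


Linear scale factor k = 4.6
Original area = 44 m^2
Rule: under a linear scaling by k, areas scale by k^2.
k^2 = 4.6^2 = 21.16
New area = 44 * 21.16
New area = 931.04
931.04 m^2


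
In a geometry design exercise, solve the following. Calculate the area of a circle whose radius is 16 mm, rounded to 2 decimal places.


Shape: circle
Radius r = 16 mm
Formula: A = pi * r^2
r^2 = 16^2 = 256
A = pi * 256
A = 804.25
804.25 mm^2


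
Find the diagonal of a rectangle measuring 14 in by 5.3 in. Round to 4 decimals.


Shape: rectangle (diagonal via Pythagoras)
Sides: 14 in and 5.3 in
Formula: d = sqrt(l^2 + w^2)
l^2 = 196, w^2 = 28.09
l^2 + w^2 = 224.09
d = sqrt(224.09)
d = 14.9696
14.9696 in


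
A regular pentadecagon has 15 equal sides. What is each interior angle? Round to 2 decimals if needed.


Shape: regular pentadecagon (15 sides)
Formula: interior angle = (n - 2) * 180 / n
(n - 2) = 13
(n - 2) * 180 = 2340
angle = 2340 / 15
angle = 156
156 degrees


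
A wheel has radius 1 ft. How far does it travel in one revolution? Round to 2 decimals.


Shape: circle
Radius r = 1 ft
Formula: C = 2 * pi * r
C = 2 * pi * 1
C = 2 * pi
C = 6.28
6.28 ft


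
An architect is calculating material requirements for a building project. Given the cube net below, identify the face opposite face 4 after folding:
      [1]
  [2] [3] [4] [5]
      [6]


Net: cross layout. Take square 3 as the base (bottom).
Fold the four squares in the horizontal row up around 3: 2 -> left, 4 -> right, 5 wraps to the top.
Fold 1 and 6 up from 3: 1 -> back, 6 -> front.
Opposite pairs are therefore: (1, 6), (2, 4), (3, 5).
Face 4 is opposite face 2.
face 2


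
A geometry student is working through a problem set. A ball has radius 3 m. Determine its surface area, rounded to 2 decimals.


Shape: sphere
Radius r = 3 m
Formula: SA = 4 * pi * r^2
r^2 = 9
SA = 4 * pi * 9
SA = 36 * pi
SA = 113.1
113.1 m^2


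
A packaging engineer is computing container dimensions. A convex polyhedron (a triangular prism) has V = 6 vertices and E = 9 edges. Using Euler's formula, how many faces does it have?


Polyhedron: triangular prism
Euler's formula for convex polyhedra: V - E + F = 2
Given: V = 6 vertices and E = 9 edges
Solve for F:
F = 2 + E - V = 2 + 9 - 6 = 5
5 faces


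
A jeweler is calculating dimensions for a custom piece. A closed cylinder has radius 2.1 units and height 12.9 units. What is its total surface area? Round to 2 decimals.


Shape: closed cylinder
Radius r = 2.1 units, Height h = 12.9 units
Formula: SA = 2*pi*r^2 + 2*pi*r*h = 2*pi*r*(r + h)
r + h = 15
2 * r * (r + h) = 2 * 2.1 * 15 = 63
SA = 63 * pi
SA = 197.92
197.92 units^2


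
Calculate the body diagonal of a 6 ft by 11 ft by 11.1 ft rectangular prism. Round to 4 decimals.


Shape: rectangular box (space diagonal)
l = 6 ft, w = 11 ft, h = 11.1 ft
Visualize: the diagonal of the base, then a right triangle with that diagonal and the height.
Formula: d = sqrt(l^2 + w^2 + h^2)
l^2 + w^2 + h^2 = 36 + 121 + 123.21 = 280.21
d = sqrt(280.21)
d = 16.7395
16.7395 ft


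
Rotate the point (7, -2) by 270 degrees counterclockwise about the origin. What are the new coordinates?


Transformation: rotation about the origin
Original point: (7, -2)
Rule for 270 deg counterclockwise: (x, y) -> (y, -x)
Apply: (7, -2) -> (-2, -7)
(-2, -7)


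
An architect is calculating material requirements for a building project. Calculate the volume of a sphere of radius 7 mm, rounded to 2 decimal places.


Shape: sphere
Radius r = 7 mm
Formula: V = (4/3) * pi * r^3
r^3 = 343
(4/3) * 343 = 457.333333
V = 457.333333 * pi
V = 1436.76
1436.76 mm^3


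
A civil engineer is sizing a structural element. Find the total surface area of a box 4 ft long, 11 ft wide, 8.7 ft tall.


Shape: rectangular prism
l = 4 ft, w = 11 ft, h = 8.7 ft
Formula: SA = 2(lw + lh + wh)
lw = 44, lh = 34.8, wh = 95.7
lw + lh + wh = 174.5
SA = 2 * 174.5
SA = 349
349 ft^2


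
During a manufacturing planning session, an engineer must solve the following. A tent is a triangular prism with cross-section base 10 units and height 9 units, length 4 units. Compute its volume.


Shape: triangular prism
Triangle base = 10 units, triangle height = 9 units, prism length L = 4 units
Formula: V = (1/2 * b * h_tri) * L
Cross-section area = 0.5 * 10 * 9 = 45
V = 45 * 4
V = 180
180 units^3


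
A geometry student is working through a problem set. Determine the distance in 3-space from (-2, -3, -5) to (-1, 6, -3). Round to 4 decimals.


3D distance between two points
P1 = (-2, -3, -5), P2 = (-1, 6, -3)
Formula: d = sqrt((x2-x1)^2 + (y2-y1)^2 + (z2-z1)^2)
dx = -1 - -2 = 1
dy = 6 - -3 = 9
dz = -3 - -5 = 2
dx^2 + dy^2 + dz^2 = 1 + 81 + 4 = 86
d = sqrt(86)
d = 9.2736
9.2736 units


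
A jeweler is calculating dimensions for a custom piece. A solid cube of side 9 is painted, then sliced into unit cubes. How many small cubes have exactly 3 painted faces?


Large cube: 9 x 9 x 9, cut into unit cubes.
Cubes with 3 painted faces are at the corners. A cube always has 8 corners.
Count = 8
8 unit cubes


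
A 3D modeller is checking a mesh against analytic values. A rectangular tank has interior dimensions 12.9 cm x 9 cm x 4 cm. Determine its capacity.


Shape: rectangular prism
l = 12.9 cm, w = 9 cm, h = 4 cm
Formula: V = l * w * h
V = 12.9 * 9 * 4
V = 116.1 * 4
V = 464.4
464.4 cm^3


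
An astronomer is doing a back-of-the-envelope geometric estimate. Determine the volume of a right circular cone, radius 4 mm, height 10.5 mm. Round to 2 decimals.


Shape: cone
Radius r = 4 mm, Height h = 10.5 mm
Formula: V = (1/3) * pi * r^2 * h
r^2 = 16
pi * r^2 * h = pi * 16 * 10.5 = 168 * pi
V = 168 * pi / 3
V = 175.93
175.93 mm^3


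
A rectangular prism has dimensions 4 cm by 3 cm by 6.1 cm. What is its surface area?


Shape: rectangular prism
l = 4 cm, w = 3 cm, h = 6.1 cm
Formula: SA = 2(lw + lh + wh)
lw = 12, lh = 24.4, wh = 18.3
lw + lh + wh = 54.7
SA = 2 * 54.7
SA = 109.4
109.4 cm^2


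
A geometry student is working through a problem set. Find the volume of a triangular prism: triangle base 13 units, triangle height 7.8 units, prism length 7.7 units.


Shape: triangular prism
Triangle base = 13 units, triangle height = 7.8 units, prism length L = 7.7 units
Formula: V = (1/2 * b * h_tri) * L
Cross-section area = 0.5 * 13 * 7.8 = 50.7
V = 50.7 * 7.7
V = 390.39
390.39 units^3
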